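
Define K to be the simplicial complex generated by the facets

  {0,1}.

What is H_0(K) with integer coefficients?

Take the total order 0 < 1 on the vertex set. Then K (dimension 1) consists of the simplices:

  0-simplices (2): [0], [1]
  1-simplices (1): [0,1]

giving chain groups C_0 ≅ Z^2, C_1 ≅ Z^1.

∂_1: C_1 → C_0 sends each edge [p,q] (with p < q) to q − p.
The 2×1 boundary matrix has rank 1 and Smith normal form diag(1).

Computing H_k = (kernel of ∂_k) / (image of ∂_{k+1}):

  H_0: rank C_0 − rank ∂_1 = 2 − 1 = 1, and the invariant factors of ∂_1 are all 1, so H_0 = Z.

(K is a triangulation of the 1-simplex.)

H_0 = Z.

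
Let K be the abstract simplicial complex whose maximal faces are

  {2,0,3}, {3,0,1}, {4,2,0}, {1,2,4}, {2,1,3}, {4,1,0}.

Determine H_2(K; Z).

H_2 ≅ Z.

K has 5 vertices, 9 edges, 6 triangles.
rank ∂_2 = 5, rank ∂_3 = 0 ⇒ b_2 = 6 − 5 − 0 = 1. So H_2 = Z.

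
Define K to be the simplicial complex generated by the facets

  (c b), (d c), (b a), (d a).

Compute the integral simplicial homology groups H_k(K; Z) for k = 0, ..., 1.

We work with the vertex ordering a < b < c < d. The simplices of K, each written with vertices in increasing order, are:

  0-simplices (4): a, b, c, d
  1-simplices (4): ab, ad, bc, cd

Hence C_0 ≅ Z^4, C_1 ≅ Z^4.

Boundary ∂_1: C_1 → C_0 is given by ∂[p,q] = [q] − [p].
The resulting 4×4 matrix has rank 3, and its Smith normal form has invariant factors (1,1,1).

Computing H_k = (kernel of ∂_k) / (image of ∂_{k+1}):

  H_0: rank C_0 − rank ∂_1 = 4 − 3 = 1, and the invariant factors of ∂_1 are all 1, so H_0 ≅ Z.
  H_1: rank ker ∂_1 − rank ∂_2 = (4 − 3) − 0 = 1, and there is no ∂_2, so H_1 ≅ Z.

H_0 ≅ Z,  H_1 ≅ Z.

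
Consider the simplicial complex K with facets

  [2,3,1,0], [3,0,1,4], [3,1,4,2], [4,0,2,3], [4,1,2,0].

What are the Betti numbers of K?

Fix the vertex order 0 < 1 < 2 < 3 < 4 and write every simplex with vertices in increasing order. Then dim K = 3 and the simplices of K are:

  0-simplices (5): [0], [1], [2], [3], [4]
  1-simplices (10): [0,1], [0,2], [0,3], [0,4], [1,2], [1,3], [1,4], [2,3], [2,4], [3,4]
  2-simplices (10): [0,1,2], [0,1,3], [0,1,4], [0,2,3], [0,2,4], [0,3,4], [1,2,3], [1,2,4], [1,3,4], [2,3,4]
  3-simplices (5): [0,1,2,3], [0,1,2,4], [0,1,3,4], [0,2,3,4], [1,2,3,4]

giving chain groups C_0 ≅ Z^5, C_1 ≅ Z^10, C_2 ≅ Z^10, C_3 ≅ Z^5.

∂_1: C_1 → C_0 sends each edge [p,q] (with p < q) to q − p.
This gives a 5×10 integer matrix of rank 4; reducing to Smith normal form yields diagonal entries (1,1,1,1).

∂_2: C_2 → C_1 sends each 2-simplex [p,q,r] to [q,r] − [p,r] + [p,q]. For instance
  ∂[1,2,4] = [2,4] − [1,4] + [1,2],
  ∂[0,1,2] = [1,2] − [0,2] + [0,1].
The resulting 10×10 matrix has rank 6, and its Smith normal form has invariant factors (1,1,1,1,1,1).

Boundary ∂_3: C_3 → C_2 sends each 3-simplex σ to the alternating sum Σ_i (−1)^i (σ with its i-th vertex removed). For instance
  ∂[0,2,3,4] = [2,3,4] − [0,3,4] + [0,2,4] − [0,2,3],
  ∂[0,1,2,3] = [1,2,3] − [0,2,3] + [0,1,3] − [0,1,2].
The 10×5 boundary matrix has rank 4 and Smith normal form diag(1,1,1,1).

Reading off H_k = ker ∂_k / im ∂_{k+1}:

  H_0: rank C_0 − rank ∂_1 = 5 − 4 = 1, and the invariant factors of ∂_1 are all 1, so H_0 ≅ Z.
  H_1: rank ker ∂_1 − rank ∂_2 = (10 − 4) − 6 = 0, and the invariant factors of ∂_2 are all 1, so H_1 ≅ 0.
  H_2: rank ker ∂_2 − rank ∂_3 = (10 − 6) − 4 = 0, and the invariant factors of ∂_3 are all 1, so H_2 ≅ 0.
  H_3: rank ker ∂_3 − rank ∂_4 = (5 − 4) − 0 = 1, and there is no ∂_4, so H_3 ≅ Z.

Hence the Betti numbers are b_0 = 1, b_1 = 0, b_2 = 0, b_3 = 1.

b_0 = 1, b_1 = 0, b_2 = 0, b_3 = 1.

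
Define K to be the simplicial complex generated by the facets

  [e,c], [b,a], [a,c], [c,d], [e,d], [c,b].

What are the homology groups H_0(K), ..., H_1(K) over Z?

Fix the vertex order a < b < c < d < e and write every simplex with vertices in increasing order. Then dim K = 1 and the simplices of K are:

  0-simplices (5): a, b, c, d, e
  1-simplices (6): ab, ac, bc, cd, ce, de

Hence C_0 ≅ Z^5, C_1 ≅ Z^6.

The boundary map ∂_1: C_1 → C_0 sends each edge [p,q] (with p < q) to q − p.
As a 5×6 matrix over Z this has rank 4, with invariant factors (1,1,1,1).

Computing H_k = (kernel of ∂_k) / (image of ∂_{k+1}):

  H_0: rank C_0 − rank ∂_1 = 5 − 4 = 1, and the invariant factors of ∂_1 are all 1, so H_0 ≅ Z.
  H_1: rank ker ∂_1 − rank ∂_2 = (6 − 4) − 0 = 2, and there is no ∂_2, so H_1 ≅ Z^2.

As a check, the Euler characteristic is 5 − 6 = -1, which agrees with 1 − 2 = -1.
(K is a triangulation of a wedge of 2 circles.)

H_0 ≅ Z,  H_1 ≅ Z^2.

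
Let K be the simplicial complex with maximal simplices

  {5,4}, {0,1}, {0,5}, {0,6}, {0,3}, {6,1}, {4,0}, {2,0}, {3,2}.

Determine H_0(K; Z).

H_0 = Z.

K has 7 vertices, 9 edges.
rank ∂_0 = 0, rank ∂_1 = 6 ⇒ b_0 = 7 − 0 − 6 = 1; all invariant factors of ∂_1 are 1 so no torsion. So H_0 = Z.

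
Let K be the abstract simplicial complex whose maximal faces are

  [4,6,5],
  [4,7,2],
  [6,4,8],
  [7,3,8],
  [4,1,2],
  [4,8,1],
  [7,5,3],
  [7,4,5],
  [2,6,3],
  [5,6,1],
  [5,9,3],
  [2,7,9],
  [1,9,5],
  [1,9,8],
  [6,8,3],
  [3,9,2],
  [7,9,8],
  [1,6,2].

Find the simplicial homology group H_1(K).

H_1 = Z ⊕ Z/2.

Take the total order 1 < 2 < 3 < 4 < 5 < 6 < 7 < 8 < 9 on the vertex set. Then K (dimension 2) consists of the simplices:

  0-simplices (9): [1], [2], [3], [4], [5], [6], [7], [8], [9]
  1-simplices (27): (27 of them)
  2-simplices (18): [1,2,4], [1,2,6], [1,4,8], [1,5,6], [1,5,9], [1,8,9], [2,3,6], [2,3,9], [2,4,7], [2,7,9], [3,5,7], [3,5,9], [3,6,8], [3,7,8], [4,5,6], [4,5,7], [4,6,8], [7,8,9]

Hence C_0 ≅ Z^9, C_1 ≅ Z^27, C_2 ≅ Z^18.

∂_1: C_1 → C_0 is given by ∂[p,q] = [q] − [p]. For instance
  ∂[7,8] = [8] − [7].
The 9×27 boundary matrix has rank 8 and Smith normal form diag(1,1,1,1,1,1,1,1).

The boundary map ∂_2: C_2 → C_1 sends each 2-simplex [p,q,r] to [q,r] − [p,r] + [p,q]. For instance
  ∂[3,7,8] = [7,8] − [3,8] + [3,7],
  ∂[1,4,8] = [4,8] − [1,8] + [1,4].
The resulting 27×18 matrix has rank 18, and its Smith normal form has invariant factors (1,1,1,1,1,1,1,1,1,1,1,1,1,1,1,1,1,2).

From H_k ≅ ker(∂_k) / im(∂_{k+1}) we obtain:

  H_1: rank ker ∂_1 − rank ∂_2 = (27 − 8) − 18 = 1, and ∂_2 has invariant factor 2 > 1, so H_1 ≅ Z ⊕ Z/2.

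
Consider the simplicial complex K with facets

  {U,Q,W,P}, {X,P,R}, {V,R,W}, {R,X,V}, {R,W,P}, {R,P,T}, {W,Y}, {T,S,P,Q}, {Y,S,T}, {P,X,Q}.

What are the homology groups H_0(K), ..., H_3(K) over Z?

Order the vertices as P < Q < R < S < T < U < V < W < X < Y. Listing each simplex with vertices in this order, K has dimension 3 with simplices:

  0-simplices (10): P, Q, R, S, T, U, V, W, X, Y
  1-simplices (23): PQ, PR, PS, PT, PU, PW, PX, QS, QT, QU, QW, QX, RT, RV, RW, RX, ST, SY, TY, UW, VW, VX, WY
  2-simplices (15): PQS, PQT, PQU, PQW, PQX, PRT, PRW, PRX, PST, PUW, QST, QUW, RVW, RVX, STY
  3-simplices (2): PQST, PQUW

giving chain groups C_0 ≅ Z^10, C_1 ≅ Z^23, C_2 ≅ Z^15, C_3 ≅ Z^2.

Boundary ∂_1: C_1 → C_0 maps an edge to its endpoints' difference, ∂[p,q] = q − p. For instance
  ∂PX = X − P.
This gives a 10×23 integer matrix of rank 9; reducing to Smith normal form yields diagonal entries (1,1,1,1,1,1,1,1,1).

Boundary ∂_2: C_2 → C_1 sends each 2-simplex [p,q,r] to [q,r] − [p,r] + [p,q]. For instance
  ∂STY = TY − SY + ST,
  ∂PQX = QX − PX + PQ.
As a 23×15 matrix over Z this has rank 13, with invariant factors (1,1,1,1,1,1,1,1,1,1,1,1,1).

The boundary map ∂_3: C_3 → C_2 sends each 3-simplex σ to the alternating sum Σ_i (−1)^i (σ with its i-th vertex removed). For instance
  ∂PQUW = QUW − PUW + PQW − PQU,
  ∂PQST = QST − PST + PQT − PQS.
The 15×2 boundary matrix has rank 2 and Smith normal form diag(1,1).

Reading off H_k = ker ∂_k / im ∂_{k+1}:

  H_0: rank C_0 − rank ∂_1 = 10 − 9 = 1, and the invariant factors of ∂_1 are all 1, so H_0 = Z.
  H_1: rank ker ∂_1 − rank ∂_2 = (23 − 9) − 13 = 1, and the invariant factors of ∂_2 are all 1, so H_1 = Z.
  H_2: rank ker ∂_2 − rank ∂_3 = (15 − 13) − 2 = 0, and the invariant factors of ∂_3 are all 1, so H_2 = 0.
  H_3: rank ker ∂_3 − rank ∂_4 = (2 − 2) − 0 = 0, and there is no ∂_4, so H_3 = 0.

As a check, the Euler characteristic is 10 − 23 + 15 − 2 = 0, which agrees with 1 − 1 + 0 − 0 = 0.

H_0 ≅ Z,  H_1 ≅ Z,  H_2 = 0,  H_3 = 0.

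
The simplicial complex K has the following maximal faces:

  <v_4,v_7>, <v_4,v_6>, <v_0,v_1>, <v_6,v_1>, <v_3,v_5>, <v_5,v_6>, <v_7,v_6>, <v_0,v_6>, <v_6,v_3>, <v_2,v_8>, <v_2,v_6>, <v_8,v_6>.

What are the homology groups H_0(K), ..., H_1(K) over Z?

K has 9 vertices, 12 edges.
rank ∂_0 = 0, rank ∂_1 = 8 ⇒ b_0 = 9 − 0 − 8 = 1; all invariant factors of ∂_1 are 1 so no torsion. So H_0 = Z.
rank ∂_1 = 8, rank ∂_2 = 0 ⇒ b_1 = 12 − 8 − 0 = 4. So H_1 = Z^4.

H_0 = Z,  H_1 = Z^4.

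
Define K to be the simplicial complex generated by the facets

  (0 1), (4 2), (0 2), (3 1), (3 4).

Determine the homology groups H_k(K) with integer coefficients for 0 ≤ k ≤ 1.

Take the total order 0 < 1 < 2 < 3 < 4 on the vertex set. Then K (dimension 1) consists of the simplices:

  0-simplices (5): [0], [1], [2], [3], [4]
  1-simplices (5): [0,1], [0,2], [1,3], [2,4], [3,4]

Hence C_0 ≅ Z^5, C_1 ≅ Z^5.

∂_1: C_1 → C_0 sends each edge [p,q] (with p < q) to q − p. For instance
  ∂[0,1] = [1] − [0].
This gives a 5×5 integer matrix of rank 4; reducing to Smith normal form yields diagonal entries (1,1,1,1).

From H_k ≅ ker(∂_k) / im(∂_{k+1}) we obtain:

  H_0: rank C_0 − rank ∂_1 = 5 − 4 = 1, and the invariant factors of ∂_1 are all 1, so H_0 = Z.
  H_1: rank ker ∂_1 − rank ∂_2 = (5 − 4) − 0 = 1, and there is no ∂_2, so H_1 = Z.

As a check, the Euler characteristic is 5 − 5 = 0, which agrees with 1 − 1 = 0.

H_0 = Z,  H_1 = Z.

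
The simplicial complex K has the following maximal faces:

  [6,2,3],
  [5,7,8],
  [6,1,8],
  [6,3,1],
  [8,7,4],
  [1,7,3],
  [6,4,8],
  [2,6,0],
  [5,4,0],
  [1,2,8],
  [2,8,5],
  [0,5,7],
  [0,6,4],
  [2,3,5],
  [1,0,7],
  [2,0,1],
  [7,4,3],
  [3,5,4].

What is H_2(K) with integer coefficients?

Fix the vertex order 0 < 1 < 2 < 3 < 4 < 5 < 6 < 7 < 8 and write every simplex with vertices in increasing order. Then dim K = 2 and the simplices of K are:

  0-simplices (9): [0], [1], [2], [3], [4], [5], [6], [7], [8]
  1-simplices (27): (27 of them)
  2-simplices (18): [0,1,2], [0,1,7], [0,2,6], [0,4,5], [0,4,6], [0,5,7], [1,2,8], [1,3,6], [1,3,7], [1,6,8], [2,3,5], [2,3,6], [2,5,8], [3,4,5], [3,4,7], [4,6,8], [4,7,8], [5,7,8]

giving chain groups C_0 ≅ Z^9, C_1 ≅ Z^27, C_2 ≅ Z^18.

Boundary ∂_1: C_1 → C_0 maps an edge to its endpoints' difference, ∂[p,q] = q − p. For instance
  ∂[3,6] = [6] − [3].
The resulting 9×27 matrix has rank 8, and its Smith normal form has invariant factors (1,1,1,1,1,1,1,1).

∂_2: C_2 → C_1 sends each 2-simplex [p,q,r] to [q,r] − [p,r] + [p,q]. For instance
  ∂[3,4,5] = [4,5] − [3,5] + [3,4],
  ∂[1,2,8] = [2,8] − [1,8] + [1,2].
The resulting 27×18 matrix has rank 18, and its Smith normal form has invariant factors (1,1,1,1,1,1,1,1,1,1,1,1,1,1,1,1,1,2).

Now H_k = ker ∂_k / im ∂_{k+1}, so:

  H_2: rank ker ∂_2 − rank ∂_3 = (18 − 18) − 0 = 0, and there is no ∂_3, so H_2 ≅ 0.

H_2 ≅ 0.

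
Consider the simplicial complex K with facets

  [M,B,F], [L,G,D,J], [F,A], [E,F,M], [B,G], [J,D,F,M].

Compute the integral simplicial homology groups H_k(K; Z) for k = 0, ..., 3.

H_0 ≅ Z,  H_1 ≅ Z,  H_2 = 0,  H_3 = 0.

Take the total order A < B < D < E < F < G < J < L < M on the vertex set. Then K (dimension 3) consists of the simplices:

  0-simplices (9): A, B, D, E, F, G, J, L, M
  1-simplices (17): AF, BF, BG, BM, DF, DG, DJ, DL, DM, EF, EM, FJ, FM, GJ, GL, JL, JM
  2-simplices (10): BFM, DFJ, DFM, DGJ, DGL, DJL, DJM, EFM, FJM, GJL
  3-simplices (2): DFJM, DGJL

giving chain groups C_0 ≅ Z^9, C_1 ≅ Z^17, C_2 ≅ Z^10, C_3 ≅ Z^2.

∂_1: C_1 → C_0 maps an edge to its endpoints' difference, ∂[p,q] = q − p. For instance
  ∂DJ = J − D.
The 9×17 boundary matrix has rank 8 and Smith normal form diag(1,1,1,1,1,1,1,1).

∂_2: C_2 → C_1 maps a triangle to the signed sum of its edges. For instance
  ∂BFM = FM − BM + BF,
  ∂DJM = JM − DM + DJ.
The 17×10 boundary matrix has rank 8 and Smith normal form diag(1,1,1,1,1,1,1,1).

The boundary map ∂_3: C_3 → C_2 sends each 3-simplex σ to the alternating sum Σ_i (−1)^i (σ with its i-th vertex removed). For instance
  ∂DFJM = FJM − DJM + DFM − DFJ,
  ∂DGJL = GJL − DJL + DGL − DGJ.
The resulting 10×2 matrix has rank 2, and its Smith normal form has invariant factors (1,1).

Now H_k = ker ∂_k / im ∂_{k+1}, so:

  H_0: rank C_0 − rank ∂_1 = 9 − 8 = 1, and the invariant factors of ∂_1 are all 1, so H_0 ≅ Z.
  H_1: rank ker ∂_1 − rank ∂_2 = (17 − 8) − 8 = 1, and the invariant factors of ∂_2 are all 1, so H_1 ≅ Z.
  H_2: rank ker ∂_2 − rank ∂_3 = (10 − 8) − 2 = 0, and the invariant factors of ∂_3 are all 1, so H_2 ≅ 0.
  H_3: rank ker ∂_3 − rank ∂_4 = (2 − 2) − 0 = 0, and there is no ∂_4, so H_3 ≅ 0.

As a check, the Euler characteristic is 9 − 17 + 10 − 2 = 0, which agrees with 1 − 1 + 0 − 0 = 0.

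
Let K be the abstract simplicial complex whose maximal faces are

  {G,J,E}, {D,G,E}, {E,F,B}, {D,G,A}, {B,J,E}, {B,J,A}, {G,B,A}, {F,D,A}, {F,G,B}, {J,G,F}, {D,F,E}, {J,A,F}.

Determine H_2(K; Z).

Take the total order A < B < D < E < F < G < J on the vertex set. Then K (dimension 2) consists of the simplices:

  0-simplices (7): A, B, D, E, F, G, J
  1-simplices (18): AB, AD, AF, AG, AJ, BE, BF, BG, BJ, DE, DF, DG, EF, EG, EJ, FG, FJ, GJ
  2-simplices (12): ABG, ABJ, ADF, ADG, AFJ, BEF, BEJ, BFG, DEF, DEG, EGJ, FGJ

Hence C_0 ≅ Z^7, C_1 ≅ Z^18, C_2 ≅ Z^12.

The boundary map ∂_1: C_1 → C_0 sends each edge [p,q] (with p < q) to q − p. For instance
  ∂FJ = J − F.
The 7×18 boundary matrix has rank 6 and Smith normal form diag(1,1,1,1,1,1).

The boundary map ∂_2: C_2 → C_1 acts by ∂[p,q,r] = [q,r] − [p,r] + [p,q]. For instance
  ∂ADG = DG − AG + AD,
  ∂FGJ = GJ − FJ + FG.
This gives a 18×12 integer matrix of rank 12; reducing to Smith normal form yields diagonal entries (1,1,1,1,1,1,1,1,1,1,1,2).

Reading off H_k = ker ∂_k / im ∂_{k+1}:

  H_2: rank ker ∂_2 − rank ∂_3 = (12 − 12) − 0 = 0, and there is no ∂_3, so H_2 = 0.

H_2 ≅ 0.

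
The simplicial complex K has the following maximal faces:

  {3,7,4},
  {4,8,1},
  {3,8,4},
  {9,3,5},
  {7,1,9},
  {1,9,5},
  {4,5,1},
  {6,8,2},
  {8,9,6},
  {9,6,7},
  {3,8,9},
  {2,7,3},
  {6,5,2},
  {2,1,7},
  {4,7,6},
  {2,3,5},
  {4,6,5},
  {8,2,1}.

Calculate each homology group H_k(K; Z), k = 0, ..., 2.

Take the total order 1 < 2 < 3 < 4 < 5 < 6 < 7 < 8 < 9 on the vertex set. Then K (dimension 2) consists of the simplices:

  0-simplices (9): [1], [2], [3], [4], [5], [6], [7], [8], [9]
  1-simplices (27): (27 of them)
  2-simplices (18): [1,2,7], [1,2,8], [1,4,5], [1,4,8], [1,5,9], [1,7,9], [2,3,5], [2,3,7], [2,5,6], [2,6,8], [3,4,7], [3,4,8], [3,5,9], [3,8,9], [4,5,6], [4,6,7], [6,7,9], [6,8,9]

so the chain groups are C_0 ≅ Z^9, C_1 ≅ Z^27, C_2 ≅ Z^18.

∂_1: C_1 → C_0 sends each edge [p,q] (with p < q) to q − p. For instance
  ∂[1,7] = [7] − [1].
The resulting 9×27 matrix has rank 8, and its Smith normal form has invariant factors (1,1,1,1,1,1,1,1).

The boundary map ∂_2: C_2 → C_1 acts by ∂[p,q,r] = [q,r] − [p,r] + [p,q]. For instance
  ∂[1,4,8] = [4,8] − [1,8] + [1,4],
  ∂[6,7,9] = [7,9] − [6,9] + [6,7].
The resulting 27×18 matrix has rank 17, and its Smith normal form has invariant factors (1,1,1,1,1,1,1,1,1,1,1,1,1,1,1,1,1).

Computing H_k = (kernel of ∂_k) / (image of ∂_{k+1}):

  H_0: rank C_0 − rank ∂_1 = 9 − 8 = 1, and the invariant factors of ∂_1 are all 1, so H_0 = Z.
  H_1: rank ker ∂_1 − rank ∂_2 = (27 − 8) − 17 = 2, and the invariant factors of ∂_2 are all 1, so H_1 = Z^2.
  H_2: rank ker ∂_2 − rank ∂_3 = (18 − 17) − 0 = 1, and there is no ∂_3, so H_2 = Z.

H_0 ≅ Z,  H_1 ≅ Z^2,  H_2 ≅ Z.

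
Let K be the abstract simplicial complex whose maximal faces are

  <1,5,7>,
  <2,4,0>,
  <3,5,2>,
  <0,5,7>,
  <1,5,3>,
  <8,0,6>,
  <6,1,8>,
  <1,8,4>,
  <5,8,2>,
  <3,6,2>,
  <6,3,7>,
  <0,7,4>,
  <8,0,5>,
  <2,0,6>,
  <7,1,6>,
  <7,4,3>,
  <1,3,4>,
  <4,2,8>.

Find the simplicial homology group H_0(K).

H_0 ≅ Z.

We work with the vertex ordering 0 < 1 < 2 < 3 < 4 < 5 < 6 < 7 < 8. The simplices of K, each written with vertices in increasing order, are:

  0-simplices (9): [0], [1], [2], [3], [4], [5], [6], [7], [8]
  1-simplices (27): (27 of them)
  2-simplices (18): [0,2,4], [0,2,6], [0,4,7], [0,5,7], [0,5,8], [0,6,8], [1,3,4], [1,3,5], [1,4,8], [1,5,7], [1,6,7], [1,6,8], [2,3,5], [2,3,6], [2,4,8], [2,5,8], [3,4,7], [3,6,7]

so the chain groups are C_0 ≅ Z^9, C_1 ≅ Z^27, C_2 ≅ Z^18.

∂_1: C_1 → C_0 maps an edge to its endpoints' difference, ∂[p,q] = q − p. For instance
  ∂[1,3] = [3] − [1].
The 9×27 boundary matrix has rank 8 and Smith normal form diag(1,1,1,1,1,1,1,1).

Boundary ∂_2: C_2 → C_1 sends each 2-simplex [p,q,r] to [q,r] − [p,r] + [p,q]. For instance
  ∂[0,5,8] = [5,8] − [0,8] + [0,5],
  ∂[1,4,8] = [4,8] − [1,8] + [1,4].
As a 27×18 matrix over Z this has rank 18, with invariant factors (1,1,1,1,1,1,1,1,1,1,1,1,1,1,1,1,1,2).

From H_k ≅ ker(∂_k) / im(∂_{k+1}) we obtain:

  H_0: rank C_0 − rank ∂_1 = 9 − 8 = 1, and the invariant factors of ∂_1 are all 1, so H_0 ≅ Z.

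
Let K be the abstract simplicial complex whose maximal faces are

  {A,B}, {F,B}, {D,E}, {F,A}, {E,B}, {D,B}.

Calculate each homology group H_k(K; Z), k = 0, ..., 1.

Order the vertices as A < B < D < E < F. Listing each simplex with vertices in this order, K has dimension 1 with simplices:

  0-simplices (5): A, B, D, E, F
  1-simplices (6): AB, AF, BD, BE, BF, DE

so the chain groups are C_0 ≅ Z^5, C_1 ≅ Z^6.

∂_1: C_1 → C_0 sends each edge [p,q] (with p < q) to q − p.
As a 5×6 matrix over Z this has rank 4, with invariant factors (1,1,1,1).

Now H_k = ker ∂_k / im ∂_{k+1}, so:

  H_0: rank C_0 − rank ∂_1 = 5 − 4 = 1, and the invariant factors of ∂_1 are all 1, so H_0 ≅ Z.
  H_1: rank ker ∂_1 − rank ∂_2 = (6 − 4) − 0 = 2, and there is no ∂_2, so H_1 ≅ Z^2.

(K is a triangulation of a wedge of 2 circles.)

H_0 = Z,  H_1 = Z^2.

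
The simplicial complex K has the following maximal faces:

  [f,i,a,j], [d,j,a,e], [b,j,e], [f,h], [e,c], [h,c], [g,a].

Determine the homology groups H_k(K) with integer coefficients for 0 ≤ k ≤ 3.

H_0 ≅ Z,  H_1 ≅ Z,  H_2 = 0,  H_3 = 0.

Take the total order a < b < c < d < e < f < g < h < i < j on the vertex set. Then K (dimension 3) consists of the simplices:

  0-simplices (10): a, b, c, d, e, f, g, h, i, j
  1-simplices (17): ad, ae, af, ag, ai, aj, be, bj, ce, ch, de, dj, ej, fh, fi, fj, ij
  2-simplices (9): ade, adj, aej, afi, afj, aij, bej, dej, fij
  3-simplices (2): adej, afij

so the chain groups are C_0 ≅ Z^10, C_1 ≅ Z^17, C_2 ≅ Z^9, C_3 ≅ Z^2.

∂_1: C_1 → C_0 sends each edge [p,q] (with p < q) to q − p. For instance
  ∂ej = j − e.
As a 10×17 matrix over Z this has rank 9, with invariant factors (1,1,1,1,1,1,1,1,1).

The boundary map ∂_2: C_2 → C_1 maps a triangle to the signed sum of its edges. For instance
  ∂afj = fj − aj + af,
  ∂afi = fi − ai + af.
The resulting 17×9 matrix has rank 7, and its Smith normal form has invariant factors (1,1,1,1,1,1,1).

The boundary map ∂_3: C_3 → C_2 sends each 3-simplex σ to the alternating sum Σ_i (−1)^i (σ with its i-th vertex removed). For instance
  ∂afij = fij − aij + afj − afi,
  ∂adej = dej − aej + adj − ade.
The resulting 9×2 matrix has rank 2, and its Smith normal form has invariant factors (1,1).

Computing H_k = (kernel of ∂_k) / (image of ∂_{k+1}):

  H_0: rank C_0 − rank ∂_1 = 10 − 9 = 1, and the invariant factors of ∂_1 are all 1, so H_0 ≅ Z.
  H_1: rank ker ∂_1 − rank ∂_2 = (17 − 9) − 7 = 1, and the invariant factors of ∂_2 are all 1, so H_1 ≅ Z.
  H_2: rank ker ∂_2 − rank ∂_3 = (9 − 7) − 2 = 0, and the invariant factors of ∂_3 are all 1, so H_2 ≅ 0.
  H_3: rank ker ∂_3 − rank ∂_4 = (2 − 2) − 0 = 0, and there is no ∂_4, so H_3 ≅ 0.

As a check, the Euler characteristic is 10 − 17 + 9 − 2 = 0, which agrees with 1 − 1 + 0 − 0 = 0.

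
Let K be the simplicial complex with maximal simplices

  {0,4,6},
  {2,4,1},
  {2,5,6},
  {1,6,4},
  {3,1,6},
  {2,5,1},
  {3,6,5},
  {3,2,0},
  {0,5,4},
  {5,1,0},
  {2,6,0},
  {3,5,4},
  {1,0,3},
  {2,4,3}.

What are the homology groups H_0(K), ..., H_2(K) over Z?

We work with the vertex ordering 0 < 1 < 2 < 3 < 4 < 5 < 6. The simplices of K, each written with vertices in increasing order, are:

  0-simplices (7): [0], [1], [2], [3], [4], [5], [6]
  1-simplices (21): [0,1], [0,2], [0,3], [0,4], [0,5], [0,6], [1,2], [1,3], [1,4], [1,5], [1,6], [2,3], [2,4], [2,5], [2,6], [3,4], [3,5], [3,6], [4,5], [4,6], [5,6]
  2-simplices (14): [0,1,3], [0,1,5], [0,2,3], [0,2,6], [0,4,5], [0,4,6], [1,2,4], [1,2,5], [1,3,6], [1,4,6], [2,3,4], [2,5,6], [3,4,5], [3,5,6]

Hence C_0 ≅ Z^7, C_1 ≅ Z^21, C_2 ≅ Z^14.

The boundary map ∂_1: C_1 → C_0 sends each edge [p,q] (with p < q) to q − p. For instance
  ∂[0,5] = [5] − [0].
The 7×21 boundary matrix has rank 6 and Smith normal form diag(1,1,1,1,1,1).

∂_2: C_2 → C_1 maps a triangle to the signed sum of its edges. For instance
  ∂[3,4,5] = [4,5] − [3,5] + [3,4],
  ∂[0,4,5] = [4,5] − [0,5] + [0,4].
This gives a 21×14 integer matrix of rank 13; reducing to Smith normal form yields diagonal entries (1,1,1,1,1,1,1,1,1,1,1,1,1).

Reading off H_k = ker ∂_k / im ∂_{k+1}:

  H_0: rank C_0 − rank ∂_1 = 7 − 6 = 1, and the invariant factors of ∂_1 are all 1, so H_0 ≅ Z.
  H_1: rank ker ∂_1 − rank ∂_2 = (21 − 6) − 13 = 2, and the invariant factors of ∂_2 are all 1, so H_1 ≅ Z^2.
  H_2: rank ker ∂_2 − rank ∂_3 = (14 − 13) − 0 = 1, and there is no ∂_3, so H_2 ≅ Z.

(K is a triangulation of the torus T^2.)

H_0 ≅ Z,  H_1 ≅ Z^2,  H_2 ≅ Z.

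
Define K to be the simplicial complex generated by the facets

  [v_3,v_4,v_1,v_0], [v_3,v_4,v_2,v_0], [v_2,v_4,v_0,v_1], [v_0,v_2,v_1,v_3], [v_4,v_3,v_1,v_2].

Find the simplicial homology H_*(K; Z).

Take the total order v_0 < v_1 < v_2 < v_3 < v_4 on the vertex set. Then K (dimension 3) consists of the simplices:

  0-simplices (5): [v_0], [v_1], [v_2], [v_3], [v_4]
  1-simplices (10): [v_0,v_1], [v_0,v_2], [v_0,v_3], [v_0,v_4], [v_1,v_2], [v_1,v_3], [v_1,v_4], [v_2,v_3], [v_2,v_4], [v_3,v_4]
  2-simplices (10): [v_0,v_1,v_2], [v_0,v_1,v_3], [v_0,v_1,v_4], [v_0,v_2,v_3], [v_0,v_2,v_4], [v_0,v_3,v_4], [v_1,v_2,v_3], [v_1,v_2,v_4], [v_1,v_3,v_4], [v_2,v_3,v_4]
  3-simplices (5): [v_0,v_1,v_2,v_3], [v_0,v_1,v_2,v_4], [v_0,v_1,v_3,v_4], [v_0,v_2,v_3,v_4], [v_1,v_2,v_3,v_4]

so the chain groups are C_0 ≅ Z^5, C_1 ≅ Z^10, C_2 ≅ Z^10, C_3 ≅ Z^5.

Boundary ∂_1: C_1 → C_0 is given by ∂[p,q] = [q] − [p]. For instance
  ∂[v_0,v_1] = [v_1] − [v_0].
The 5×10 boundary matrix has rank 4 and Smith normal form diag(1,1,1,1).

Boundary ∂_2: C_2 → C_1 sends each 2-simplex [p,q,r] to [q,r] − [p,r] + [p,q]. For instance
  ∂[v_0,v_3,v_4] = [v_3,v_4] − [v_0,v_4] + [v_0,v_3],
  ∂[v_0,v_2,v_4] = [v_2,v_4] − [v_0,v_4] + [v_0,v_2].
This gives a 10×10 integer matrix of rank 6; reducing to Smith normal form yields diagonal entries (1,1,1,1,1,1).

Boundary ∂_3: C_3 → C_2 sends each 3-simplex σ to the alternating sum Σ_i (−1)^i (σ with its i-th vertex removed). For instance
  ∂[v_0,v_2,v_3,v_4] = [v_2,v_3,v_4] − [v_0,v_3,v_4] + [v_0,v_2,v_4] − [v_0,v_2,v_3],
  ∂[v_0,v_1,v_2,v_3] = [v_1,v_2,v_3] − [v_0,v_2,v_3] + [v_0,v_1,v_3] − [v_0,v_1,v_2].
This gives a 10×5 integer matrix of rank 4; reducing to Smith normal form yields diagonal entries (1,1,1,1).

From H_k ≅ ker(∂_k) / im(∂_{k+1}) we obtain:

  H_0: rank C_0 − rank ∂_1 = 5 − 4 = 1, and the invariant factors of ∂_1 are all 1, so H_0 = Z.
  H_1: rank ker ∂_1 − rank ∂_2 = (10 − 4) − 6 = 0, and the invariant factors of ∂_2 are all 1, so H_1 = 0.
  H_2: rank ker ∂_2 − rank ∂_3 = (10 − 6) − 4 = 0, and the invariant factors of ∂_3 are all 1, so H_2 = 0.
  H_3: rank ker ∂_3 − rank ∂_4 = (5 − 4) − 0 = 1, and there is no ∂_4, so H_3 = Z.

H_0 ≅ Z,  H_1 = 0,  H_2 = 0,  H_3 ≅ Z.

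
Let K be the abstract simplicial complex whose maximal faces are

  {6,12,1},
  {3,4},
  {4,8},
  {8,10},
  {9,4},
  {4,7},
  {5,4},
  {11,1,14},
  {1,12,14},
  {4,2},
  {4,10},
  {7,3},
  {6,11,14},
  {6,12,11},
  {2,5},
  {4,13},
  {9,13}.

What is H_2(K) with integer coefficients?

H_2 = 0.

Fix the vertex order 1 < 2 < 3 < 4 < 5 < 6 < 7 < 8 < 9 < 10 < 11 < 12 < 13 < 14 and write every simplex with vertices in increasing order. Then dim K = 2 and the simplices of K are:

  0-simplices (14): [1], [2], [3], [4], [5], [6], [7], [8], [9], [10], [11], [12], [13], [14]
  1-simplices (22): (22 of them)
  2-simplices (5): [1,6,12], [1,11,14], [1,12,14], [6,11,12], [6,11,14]

giving chain groups C_0 ≅ Z^14, C_1 ≅ Z^22, C_2 ≅ Z^5.

The boundary map ∂_1: C_1 → C_0 sends each edge [p,q] (with p < q) to q − p. For instance
  ∂[6,14] = [14] − [6].
The 14×22 boundary matrix has rank 12 and Smith normal form diag(1,1,1,1,1,1,1,1,1,1,1,1).

∂_2: C_2 → C_1 maps a triangle to the signed sum of its edges. For instance
  ∂[1,6,12] = [6,12] − [1,12] + [1,6],
  ∂[6,11,12] = [11,12] − [6,12] + [6,11].
This gives a 22×5 integer matrix of rank 5; reducing to Smith normal form yields diagonal entries (1,1,1,1,1).

From H_k ≅ ker(∂_k) / im(∂_{k+1}) we obtain:

  H_2: rank ker ∂_2 − rank ∂_3 = (5 − 5) − 0 = 0, and there is no ∂_3, so H_2 ≅ 0.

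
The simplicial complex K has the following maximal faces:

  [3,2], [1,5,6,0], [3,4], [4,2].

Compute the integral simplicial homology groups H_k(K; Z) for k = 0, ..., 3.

H_0 ≅ Z^2,  H_1 ≅ Z,  H_2 = 0,  H_3 = 0.

Fix the vertex order 0 < 1 < 2 < 3 < 4 < 5 < 6 and write every simplex with vertices in increasing order. Then dim K = 3 and the simplices of K are:

  0-simplices (7): [0], [1], [2], [3], [4], [5], [6]
  1-simplices (9): [0,1], [0,5], [0,6], [1,5], [1,6], [2,3], [2,4], [3,4], [5,6]
  2-simplices (4): [0,1,5], [0,1,6], [0,5,6], [1,5,6]
  3-simplices (1): [0,1,5,6]

Hence C_0 ≅ Z^7, C_1 ≅ Z^9, C_2 ≅ Z^4, C_3 ≅ Z^1.

The boundary map ∂_1: C_1 → C_0 maps an edge to its endpoints' difference, ∂[p,q] = q − p.
The resulting 7×9 matrix has rank 5, and its Smith normal form has invariant factors (1,1,1,1,1).

∂_2: C_2 → C_1 acts by ∂[p,q,r] = [q,r] − [p,r] + [p,q]. For instance
  ∂[0,1,6] = [1,6] − [0,6] + [0,1],
  ∂[0,5,6] = [5,6] − [0,6] + [0,5].
The resulting 9×4 matrix has rank 3, and its Smith normal form has invariant factors (1,1,1).

∂_3: C_3 → C_2 sends each 3-simplex σ to the alternating sum Σ_i (−1)^i (σ with its i-th vertex removed). For instance
  ∂[0,1,5,6] = [1,5,6] − [0,5,6] + [0,1,6] − [0,1,5].
The resulting 4×1 matrix has rank 1, and its Smith normal form has invariant factors (1).

Computing H_k = (kernel of ∂_k) / (image of ∂_{k+1}):

  H_0: rank C_0 − rank ∂_1 = 7 − 5 = 2, and the invariant factors of ∂_1 are all 1, so H_0 = Z^2.
  H_1: rank ker ∂_1 − rank ∂_2 = (9 − 5) − 3 = 1, and the invariant factors of ∂_2 are all 1, so H_1 = Z.
  H_2: rank ker ∂_2 − rank ∂_3 = (4 − 3) − 1 = 0, and the invariant factors of ∂_3 are all 1, so H_2 = 0.
  H_3: rank ker ∂_3 − rank ∂_4 = (1 − 1) − 0 = 0, and there is no ∂_4, so H_3 = 0.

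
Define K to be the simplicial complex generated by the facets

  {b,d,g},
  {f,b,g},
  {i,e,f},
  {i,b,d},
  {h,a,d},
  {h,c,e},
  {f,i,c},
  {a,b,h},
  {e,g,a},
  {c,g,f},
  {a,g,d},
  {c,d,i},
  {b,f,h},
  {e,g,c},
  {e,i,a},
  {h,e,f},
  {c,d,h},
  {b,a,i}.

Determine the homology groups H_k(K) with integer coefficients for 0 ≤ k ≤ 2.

H_0 = Z,  H_1 = Z ⊕ Z/2Z,  H_2 = 0.

Take the total order a < b < c < d < e < f < g < h < i on the vertex set. Then K (dimension 2) consists of the simplices:

  0-simplices (9): a, b, c, d, e, f, g, h, i
  1-simplices (27): ab, ad, ae, ag, ah, ai, bd, bf, bg, bh, bi, cd, ce, cf, cg, ch, ci, dg, dh, di, ef, eg, eh, ei, fg, fh, fi
  2-simplices (18): abh, abi, adg, adh, aeg, aei, bdg, bdi, bfg, bfh, cdh, cdi, ceg, ceh, cfg, cfi, efh, efi

giving chain groups C_0 ≅ Z^9, C_1 ≅ Z^27, C_2 ≅ Z^18.

Boundary ∂_1: C_1 → C_0 is given by ∂[p,q] = [q] − [p]. For instance
  ∂cg = g − c.
The resulting 9×27 matrix has rank 8, and its Smith normal form has invariant factors (1,1,1,1,1,1,1,1).

Boundary ∂_2: C_2 → C_1 acts by ∂[p,q,r] = [q,r] − [p,r] + [p,q]. For instance
  ∂adg = dg − ag + ad,
  ∂abi = bi − ai + ab.
As a 27×18 matrix over Z this has rank 18, with invariant factors (1,1,1,1,1,1,1,1,1,1,1,1,1,1,1,1,1,2).

Now H_k = ker ∂_k / im ∂_{k+1}, so:

  H_0: rank C_0 − rank ∂_1 = 9 − 8 = 1, and the invariant factors of ∂_1 are all 1, so H_0 = Z.
  H_1: rank ker ∂_1 − rank ∂_2 = (27 − 8) − 18 = 1, and ∂_2 has invariant factor 2 > 1, so H_1 = Z ⊕ Z/2Z.
  H_2: rank ker ∂_2 − rank ∂_3 = (18 − 18) − 0 = 0, and there is no ∂_3, so H_2 = 0.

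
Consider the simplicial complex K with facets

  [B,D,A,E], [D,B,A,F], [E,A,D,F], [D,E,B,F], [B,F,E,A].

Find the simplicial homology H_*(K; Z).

Take the total order A < B < D < E < F on the vertex set. Then K (dimension 3) consists of the simplices:

  0-simplices (5): A, B, D, E, F
  1-simplices (10): AB, AD, AE, AF, BD, BE, BF, DE, DF, EF
  2-simplices (10): ABD, ABE, ABF, ADE, ADF, AEF, BDE, BDF, BEF, DEF
  3-simplices (5): ABDE, ABDF, ABEF, ADEF, BDEF

Hence C_0 ≅ Z^5, C_1 ≅ Z^10, C_2 ≅ Z^10, C_3 ≅ Z^5.

The boundary map ∂_1: C_1 → C_0 is given by ∂[p,q] = [q] − [p].
As a 5×10 matrix over Z this has rank 4, with invariant factors (1,1,1,1).

The boundary map ∂_2: C_2 → C_1 acts by ∂[p,q,r] = [q,r] − [p,r] + [p,q]. For instance
  ∂AEF = EF − AF + AE,
  ∂ABF = BF − AF + AB.
As a 10×10 matrix over Z this has rank 6, with invariant factors (1,1,1,1,1,1).

∂_3: C_3 → C_2 sends each 3-simplex σ to the alternating sum Σ_i (−1)^i (σ with its i-th vertex removed). For instance
  ∂ABDE = BDE − ADE + ABE − ABD,
  ∂ADEF = DEF − AEF + ADF − ADE.
This gives a 10×5 integer matrix of rank 4; reducing to Smith normal form yields diagonal entries (1,1,1,1).

Reading off H_k = ker ∂_k / im ∂_{k+1}:

  H_0: rank C_0 − rank ∂_1 = 5 − 4 = 1, and the invariant factors of ∂_1 are all 1, so H_0 = Z.
  H_1: rank ker ∂_1 − rank ∂_2 = (10 − 4) − 6 = 0, and the invariant factors of ∂_2 are all 1, so H_1 = 0.
  H_2: rank ker ∂_2 − rank ∂_3 = (10 − 6) − 4 = 0, and the invariant factors of ∂_3 are all 1, so H_2 = 0.
  H_3: rank ker ∂_3 − rank ∂_4 = (5 − 4) − 0 = 1, and there is no ∂_4, so H_3 = Z.

(K is a triangulation of the 3-sphere S^3.)

H_0 ≅ Z,  H_1 = 0,  H_2 = 0,  H_3 ≅ Z.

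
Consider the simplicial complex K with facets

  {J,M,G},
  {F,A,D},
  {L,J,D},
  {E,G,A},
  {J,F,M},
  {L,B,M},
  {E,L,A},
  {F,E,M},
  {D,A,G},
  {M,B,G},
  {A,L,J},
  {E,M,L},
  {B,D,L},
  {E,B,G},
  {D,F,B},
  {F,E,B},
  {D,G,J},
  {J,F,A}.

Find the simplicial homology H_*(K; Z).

H_0 ≅ Z,  H_1 ≅ Z ⊕ Z/2,  H_2 = 0.

K has 9 vertices, 27 edges, 18 triangles.
rank ∂_0 = 0, rank ∂_1 = 8 ⇒ b_0 = 9 − 0 − 8 = 1; all invariant factors of ∂_1 are 1 so no torsion. So H_0 = Z.
rank ∂_1 = 8, rank ∂_2 = 18 ⇒ b_1 = 27 − 8 − 18 = 1; ∂_2 has invariant factor(s) [2] giving torsion. So H_1 = Z ⊕ Z/2.
rank ∂_2 = 18, rank ∂_3 = 0 ⇒ b_2 = 18 − 18 − 0 = 0. So H_2 = 0.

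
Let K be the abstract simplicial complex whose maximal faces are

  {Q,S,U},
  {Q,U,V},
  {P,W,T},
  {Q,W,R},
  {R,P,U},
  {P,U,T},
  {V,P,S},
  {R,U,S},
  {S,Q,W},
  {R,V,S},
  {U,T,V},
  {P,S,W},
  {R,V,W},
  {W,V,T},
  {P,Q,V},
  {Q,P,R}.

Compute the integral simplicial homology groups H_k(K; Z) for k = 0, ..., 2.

Order the vertices as P < Q < R < S < T < U < V < W. Listing each simplex with vertices in this order, K has dimension 2 with simplices:

  0-simplices (8): P, Q, R, S, T, U, V, W
  1-simplices (24): PQ, PR, PS, PT, PU, PV, PW, QR, QS, QU, QV, QW, RS, RU, RV, RW, SU, SV, SW, TU, TV, TW, UV, VW
  2-simplices (16): PQR, PQV, PRU, PSV, PSW, PTU, PTW, QRW, QSU, QSW, QUV, RSU, RSV, RVW, TUV, TVW

giving chain groups C_0 ≅ Z^8, C_1 ≅ Z^24, C_2 ≅ Z^16.

∂_1: C_1 → C_0 maps an edge to its endpoints' difference, ∂[p,q] = q − p. For instance
  ∂PR = R − P.
The resulting 8×24 matrix has rank 7, and its Smith normal form has invariant factors (1,1,1,1,1,1,1).

The boundary map ∂_2: C_2 → C_1 acts by ∂[p,q,r] = [q,r] − [p,r] + [p,q]. For instance
  ∂QSW = SW − QW + QS,
  ∂QUV = UV − QV + QU.
The 24×16 boundary matrix has rank 15 and Smith normal form diag(1,1,1,1,1,1,1,1,1,1,1,1,1,1,1).

From H_k ≅ ker(∂_k) / im(∂_{k+1}) we obtain:

  H_0: rank C_0 − rank ∂_1 = 8 − 7 = 1, and the invariant factors of ∂_1 are all 1, so H_0 ≅ Z.
  H_1: rank ker ∂_1 − rank ∂_2 = (24 − 7) − 15 = 2, and the invariant factors of ∂_2 are all 1, so H_1 ≅ Z^2.
  H_2: rank ker ∂_2 − rank ∂_3 = (16 − 15) − 0 = 1, and there is no ∂_3, so H_2 ≅ Z.

As a check, the Euler characteristic is 8 − 24 + 16 = 0, which agrees with 1 − 2 + 1 = 0.
(K is a triangulation of the torus T^2.)

H_0 = Z,  H_1 = Z^2,  H_2 = Z.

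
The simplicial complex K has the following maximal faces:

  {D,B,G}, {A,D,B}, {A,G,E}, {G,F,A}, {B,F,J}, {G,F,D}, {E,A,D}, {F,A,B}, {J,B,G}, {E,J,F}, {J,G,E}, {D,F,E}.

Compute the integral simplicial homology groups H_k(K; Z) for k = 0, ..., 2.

H_0 ≅ Z,  H_1 ≅ Z/2,  H_2 = 0.

Order the vertices as A < B < D < E < F < G < J. Listing each simplex with vertices in this order, K has dimension 2 with simplices:

  0-simplices (7): A, B, D, E, F, G, J
  1-simplices (18): AB, AD, AE, AF, AG, BD, BF, BG, BJ, DE, DF, DG, EF, EG, EJ, FG, FJ, GJ
  2-simplices (12): ABD, ABF, ADE, AEG, AFG, BDG, BFJ, BGJ, DEF, DFG, EFJ, EGJ

Hence C_0 ≅ Z^7, C_1 ≅ Z^18, C_2 ≅ Z^12.

Boundary ∂_1: C_1 → C_0 sends each edge [p,q] (with p < q) to q − p. For instance
  ∂DG = G − D.
As a 7×18 matrix over Z this has rank 6, with invariant factors (1,1,1,1,1,1).

∂_2: C_2 → C_1 acts by ∂[p,q,r] = [q,r] − [p,r] + [p,q]. For instance
  ∂AFG = FG − AG + AF,
  ∂EFJ = FJ − EJ + EF.
This gives a 18×12 integer matrix of rank 12; reducing to Smith normal form yields diagonal entries (1,1,1,1,1,1,1,1,1,1,1,2).

Reading off H_k = ker ∂_k / im ∂_{k+1}:

  H_0: rank C_0 − rank ∂_1 = 7 − 6 = 1, and the invariant factors of ∂_1 are all 1, so H_0 ≅ Z.
  H_1: rank ker ∂_1 − rank ∂_2 = (18 − 6) − 12 = 0, and ∂_2 has invariant factor 2 > 1, so H_1 ≅ Z/2.
  H_2: rank ker ∂_2 − rank ∂_3 = (12 − 12) − 0 = 0, and there is no ∂_3, so H_2 ≅ 0.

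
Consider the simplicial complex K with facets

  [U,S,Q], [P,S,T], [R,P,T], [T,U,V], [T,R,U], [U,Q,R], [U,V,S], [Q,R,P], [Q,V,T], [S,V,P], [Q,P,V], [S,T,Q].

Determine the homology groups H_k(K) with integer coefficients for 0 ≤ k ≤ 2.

H_0 ≅ Z,  H_1 ≅ Z/2,  H_2 = 0.

We work with the vertex ordering P < Q < R < S < T < U < V. The simplices of K, each written with vertices in increasing order, are:

  0-simplices (7): P, Q, R, S, T, U, V
  1-simplices (18): PQ, PR, PS, PT, PV, QR, QS, QT, QU, QV, RT, RU, ST, SU, SV, TU, TV, UV
  2-simplices (12): PQR, PQV, PRT, PST, PSV, QRU, QST, QSU, QTV, RTU, SUV, TUV

giving chain groups C_0 ≅ Z^7, C_1 ≅ Z^18, C_2 ≅ Z^12.

Boundary ∂_1: C_1 → C_0 sends each edge [p,q] (with p < q) to q − p. For instance
  ∂UV = V − U.
As a 7×18 matrix over Z this has rank 6, with invariant factors (1,1,1,1,1,1).

The boundary map ∂_2: C_2 → C_1 sends each 2-simplex [p,q,r] to [q,r] − [p,r] + [p,q]. For instance
  ∂RTU = TU − RU + RT,
  ∂PQV = QV − PV + PQ.
The 18×12 boundary matrix has rank 12 and Smith normal form diag(1,1,1,1,1,1,1,1,1,1,1,2).

From H_k ≅ ker(∂_k) / im(∂_{k+1}) we obtain:

  H_0: rank C_0 − rank ∂_1 = 7 − 6 = 1, and the invariant factors of ∂_1 are all 1, so H_0 = Z.
  H_1: rank ker ∂_1 − rank ∂_2 = (18 − 6) − 12 = 0, and ∂_2 has invariant factor 2 > 1, so H_1 = Z/2.
  H_2: rank ker ∂_2 − rank ∂_3 = (12 − 12) − 0 = 0, and there is no ∂_3, so H_2 = 0.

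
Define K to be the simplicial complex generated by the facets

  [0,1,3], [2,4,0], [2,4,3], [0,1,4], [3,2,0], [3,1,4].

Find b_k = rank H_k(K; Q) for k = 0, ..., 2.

Order the vertices as 0 < 1 < 2 < 3 < 4. Listing each simplex with vertices in this order, K has dimension 2 with simplices:

  0-simplices (5): [0], [1], [2], [3], [4]
  1-simplices (9): [0,1], [0,2], [0,3], [0,4], [1,3], [1,4], [2,3], [2,4], [3,4]
  2-simplices (6): [0,1,3], [0,1,4], [0,2,3], [0,2,4], [1,3,4], [2,3,4]

Hence C_0 ≅ Z^5, C_1 ≅ Z^9, C_2 ≅ Z^6.

The boundary map ∂_1: C_1 → C_0 maps an edge to its endpoints' difference, ∂[p,q] = q − p. For instance
  ∂[1,4] = [4] − [1].
The resulting 5×9 matrix has rank 4, and its Smith normal form has invariant factors (1,1,1,1).

Boundary ∂_2: C_2 → C_1 acts by ∂[p,q,r] = [q,r] − [p,r] + [p,q]. For instance
  ∂[0,2,4] = [2,4] − [0,4] + [0,2],
  ∂[0,1,3] = [1,3] − [0,3] + [0,1].
The resulting 9×6 matrix has rank 5, and its Smith normal form has invariant factors (1,1,1,1,1).

Computing H_k = (kernel of ∂_k) / (image of ∂_{k+1}):

  H_0: rank C_0 − rank ∂_1 = 5 − 4 = 1, and the invariant factors of ∂_1 are all 1, so H_0 ≅ Z.
  H_1: rank ker ∂_1 − rank ∂_2 = (9 − 4) − 5 = 0, and the invariant factors of ∂_2 are all 1, so H_1 ≅ 0.
  H_2: rank ker ∂_2 − rank ∂_3 = (6 − 5) − 0 = 1, and there is no ∂_3, so H_2 ≅ Z.

As a check, the Euler characteristic is 5 − 9 + 6 = 2, which agrees with 1 − 0 + 1 = 2.

Hence the Betti numbers are b_0 = 1, b_1 = 0, b_2 = 1.

b_0 = 1, b_1 = 0, b_2 = 1.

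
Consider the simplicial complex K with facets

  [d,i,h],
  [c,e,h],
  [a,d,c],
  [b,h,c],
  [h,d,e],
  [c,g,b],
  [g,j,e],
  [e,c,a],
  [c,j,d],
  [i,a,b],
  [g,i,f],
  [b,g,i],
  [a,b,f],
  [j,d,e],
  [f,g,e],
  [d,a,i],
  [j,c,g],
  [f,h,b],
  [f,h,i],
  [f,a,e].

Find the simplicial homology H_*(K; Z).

Order the vertices as a < b < c < d < e < f < g < h < i < j. Listing each simplex with vertices in this order, K has dimension 2 with simplices:

  0-simplices (10): a, b, c, d, e, f, g, h, i, j
  1-simplices (30): ab, ac, ad, ae, af, ai, bc, bf, bg, bh, bi, cd, ce, cg, ch, cj, de, dh, di, dj, ef, eg, eh, ej, fg, fh, fi, gi, gj, hi
  2-simplices (20): abf, abi, acd, ace, adi, aef, bcg, bch, bfh, bgi, cdj, ceh, cgj, deh, dej, dhi, efg, egj, fgi, fhi

Hence C_0 ≅ Z^10, C_1 ≅ Z^30, C_2 ≅ Z^20.

Boundary ∂_1: C_1 → C_0 is given by ∂[p,q] = [q] − [p]. For instance
  ∂ej = j − e.
The resulting 10×30 matrix has rank 9, and its Smith normal form has invariant factors (1,1,1,1,1,1,1,1,1).

Boundary ∂_2: C_2 → C_1 maps a triangle to the signed sum of its edges. For instance
  ∂bcg = cg − bg + bc,
  ∂fgi = gi − fi + fg.
The 30×20 boundary matrix has rank 20 and Smith normal form diag(1,1,1,1,1,1,1,1,1,1,1,1,1,1,1,1,1,1,1,2).

Reading off H_k = ker ∂_k / im ∂_{k+1}:

  H_0: rank C_0 − rank ∂_1 = 10 − 9 = 1, and the invariant factors of ∂_1 are all 1, so H_0 = Z.
  H_1: rank ker ∂_1 − rank ∂_2 = (30 − 9) − 20 = 1, and ∂_2 has invariant factor 2 > 1, so H_1 = Z ⊕ Z/2.
  H_2: rank ker ∂_2 − rank ∂_3 = (20 − 20) − 0 = 0, and there is no ∂_3, so H_2 = 0.

(K is a triangulation of the Klein bottle.)

H_0 ≅ Z,  H_1 ≅ Z ⊕ Z/2,  H_2 = 0.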